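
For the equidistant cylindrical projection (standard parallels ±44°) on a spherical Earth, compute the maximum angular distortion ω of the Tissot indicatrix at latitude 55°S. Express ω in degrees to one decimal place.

In the equirectangular projection with standard parallel φ₀ = 44° (x = Rλ cos φ₀, y = Rφ), meridians are true-scale (h = 1) and the parallel scale is k = cos φ₀ / cos φ.
At 55°: h = 1.000, k = 1.254; principal scales a = 1.254, b = 1.000.
sin(ω/2) = (a − b)/(a + b) = 0.2541/2.254 = 0.1127, so ω = 2 arcsin(0.1127) ≈ 12.9°.

12.9°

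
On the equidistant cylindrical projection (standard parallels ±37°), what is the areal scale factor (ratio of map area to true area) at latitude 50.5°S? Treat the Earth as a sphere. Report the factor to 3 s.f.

1.26

The equidistant cylindrical projection with φ₀ = 37° has h = 1 (meridians true) and k = cos φ₀ / cos φ along parallels.
Areal scale = h·k = 1 × cos φ₀ / cos φ; at 50.5°, h = 1.000, k = 1.256, so h·k = 1.256.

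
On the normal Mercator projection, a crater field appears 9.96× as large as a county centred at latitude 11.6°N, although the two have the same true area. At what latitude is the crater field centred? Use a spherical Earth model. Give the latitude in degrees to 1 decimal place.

71.9°

For equal true areas on Mercator, apparent areas scale as sec²φ, so the ratio is cos²φ₂ / cos²φ₁.
cos²φ₂ / cos²φ₁ = 9.96  ⇒  cos φ₁ = cos 11.6° / √9.96 = 0.9796/3.156 = 0.3104.
φ₁ = arccos(0.3104) ≈ 71.9°.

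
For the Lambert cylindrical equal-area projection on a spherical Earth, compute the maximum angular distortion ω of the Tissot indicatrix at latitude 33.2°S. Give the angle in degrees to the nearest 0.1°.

The Lambert cylindrical equal-area projection is the cylindrical equal-area projection with its standard parallel at the equator (φ₀ = 0). A cylindrical equal-area projection with standard parallel φ₀ has meridian scale h = cos φ / cos φ₀ and parallel scale k = cos φ₀ / cos φ (so areas are preserved, h·k = 1).
At 33.2°: h = 0.8368, k = 1.195; principal scales a = 1.195, b = 0.8368.
sin(ω/2) = (a − b)/(a + b) = 0.3583/2.032 = 0.1763, so ω = 2 arcsin(0.1763) ≈ 20.3°.

20.3°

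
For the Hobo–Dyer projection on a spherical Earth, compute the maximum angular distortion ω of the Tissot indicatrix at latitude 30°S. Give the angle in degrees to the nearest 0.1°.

10.0°

The Hobo–Dyer projection is cylindrical equal-area with φ₀ = 37.5°. A cylindrical equal-area projection with standard parallel φ₀ has meridian scale h = cos φ / cos φ₀ and parallel scale k = cos φ₀ / cos φ (so areas are preserved, h·k = 1).
At 30°: h = 1.092, k = 0.9161; principal scales a = 1.092, b = 0.9161.
sin(ω/2) = (a − b)/(a + b) = 0.1755/2.008 = 0.08742, so ω = 2 arcsin(0.08742) ≈ 10.0°.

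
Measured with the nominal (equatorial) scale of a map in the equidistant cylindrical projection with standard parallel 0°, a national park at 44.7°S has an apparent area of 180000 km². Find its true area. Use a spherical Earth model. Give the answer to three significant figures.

In the plate carrée (x = Rλ, y = Rφ), meridians are true-scale (h = 1) and parallels are stretched by k = sec φ.
Areal scale = h·k = 1 × sec φ; at 44.7°, h = 1.000, k = 1.407, so h·k = 1.407.
True area = apparent / (areal scale) = 180000 / 1.407 ≈ 128000 km².

128000 km²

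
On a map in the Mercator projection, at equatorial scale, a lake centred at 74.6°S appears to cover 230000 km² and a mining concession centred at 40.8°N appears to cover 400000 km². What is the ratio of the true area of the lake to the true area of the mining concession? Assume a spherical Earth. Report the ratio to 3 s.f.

Since Mercator area scale is 1/cos²φ, the true area equals the apparent area multiplied by cos²φ.
True area of lake: 230000 × cos²(74.6°) = 230000 × 0.07052 = 16220 km².
True area of mining concession: 400000 × cos²(40.8°) = 400000 × 0.5730 = 229200 km².
Ratio = 16220 / 229200 ≈ 0.0708.

0.0708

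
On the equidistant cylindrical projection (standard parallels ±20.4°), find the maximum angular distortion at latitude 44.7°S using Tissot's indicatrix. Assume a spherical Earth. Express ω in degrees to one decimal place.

With standard parallel φ₀ = 20.4°, the equirectangular projection gives x = Rλ cos φ₀, y = Rφ, so h = 1 and k = cos 20.4° / cos φ.
At 44.7°: h = 1.000, k = 1.319; principal scales a = 1.319, b = 1.000.
sin(ω/2) = (a − b)/(a + b) = 0.3186/2.319 = 0.1374, so ω = 2 arcsin(0.1374) ≈ 15.8°.

15.8°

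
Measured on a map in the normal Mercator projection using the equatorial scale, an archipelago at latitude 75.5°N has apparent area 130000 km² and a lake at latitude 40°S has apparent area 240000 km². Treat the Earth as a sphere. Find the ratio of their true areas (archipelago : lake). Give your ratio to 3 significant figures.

0.0579

On Mercator the areal scale is sec²φ, so true area = apparent × cos²φ.
True area of archipelago: 130000 × cos²(75.5°) = 130000 × 0.06269 = 8150 km².
True area of lake: 240000 × cos²(40°) = 240000 × 0.5868 = 140800 km².
Ratio = 8150 / 140800 ≈ 0.0579.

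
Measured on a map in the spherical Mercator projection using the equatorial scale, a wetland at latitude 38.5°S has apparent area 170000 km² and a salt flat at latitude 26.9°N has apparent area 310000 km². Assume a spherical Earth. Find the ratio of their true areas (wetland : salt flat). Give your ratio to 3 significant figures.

Mercator's areal exaggeration is sec²φ; hence true area = (apparent area) · cos²φ.
True area of wetland: 170000 × cos²(38.5°) = 170000 × 0.6125 = 104100 km².
True area of salt flat: 310000 × cos²(26.9°) = 310000 × 0.7953 = 246500 km².
Ratio = 104100 / 246500 ≈ 0.422.

0.422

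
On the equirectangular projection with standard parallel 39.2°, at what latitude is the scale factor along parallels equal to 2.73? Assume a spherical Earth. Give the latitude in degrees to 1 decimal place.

In the equirectangular projection with standard parallel φ₀ = 39.2° (x = Rλ cos φ₀, y = Rφ), meridians are true-scale (h = 1) and the parallel scale is k = cos φ₀ / cos φ.
k = cos φ₀ / cos φ = 2.73  ⇒  cos φ = cos 39.2° / 2.73 = 0.2839.
φ = arccos(0.2839) ≈ 73.5°.

73.5°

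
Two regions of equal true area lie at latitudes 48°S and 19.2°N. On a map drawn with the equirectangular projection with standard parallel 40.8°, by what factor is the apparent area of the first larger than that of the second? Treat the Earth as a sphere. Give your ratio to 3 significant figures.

With standard parallel φ₀ = 40.8°, the equirectangular projection gives x = Rλ cos φ₀, y = Rφ, so h = 1 and k = cos 40.8° / cos φ.
Areal scale at 48°: h·k = 1.000 × 1.131 = 1.131.
Areal scale at 19.2°: h·k = 1.000 × 0.8016 = 0.8016.
Ratio = 1.131/0.8016 ≈ 1.41.

1.41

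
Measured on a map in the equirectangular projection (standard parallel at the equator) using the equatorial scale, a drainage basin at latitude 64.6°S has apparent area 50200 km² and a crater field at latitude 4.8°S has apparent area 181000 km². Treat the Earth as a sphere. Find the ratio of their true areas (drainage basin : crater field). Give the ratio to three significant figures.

0.119

Plate carrée has h = 1 and k = sec φ, giving areal scale sec φ; true area = (apparent area) · cos φ.
True area of drainage basin: 50200 × cos(64.6°) = 50200 × 0.4289 = 21530 km².
True area of crater field: 181000 × cos(4.8°) = 181000 × 0.9965 = 180400 km².
Ratio = 21530 / 180400 ≈ 0.119.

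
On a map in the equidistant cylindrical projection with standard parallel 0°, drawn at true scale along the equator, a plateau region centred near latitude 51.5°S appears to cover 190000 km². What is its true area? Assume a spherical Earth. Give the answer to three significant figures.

118000 km²

Plate carrée maps x = Rλ, y = Rφ. The meridian scale is h = 1 and the parallel scale is k = 1/cos φ = sec φ.
Areal scale = h·k = 1 × sec φ; at 51.5°, h = 1.000, k = 1.606, so h·k = 1.606.
True area = apparent / (areal scale) = 190000 / 1.606 ≈ 118000 km².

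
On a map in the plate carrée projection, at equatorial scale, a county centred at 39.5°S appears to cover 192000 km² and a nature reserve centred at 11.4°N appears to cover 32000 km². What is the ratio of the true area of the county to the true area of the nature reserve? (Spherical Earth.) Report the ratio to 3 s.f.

On the plate carrée, areal scale = h·k = 1 × sec φ, so true area = apparent × cos φ.
True area of county: 192000 × cos(39.5°) = 192000 × 0.7716 = 148200 km².
True area of nature reserve: 32000 × cos(11.4°) = 32000 × 0.9803 = 31370 km².
Ratio = 148200 / 31370 ≈ 4.72.

4.72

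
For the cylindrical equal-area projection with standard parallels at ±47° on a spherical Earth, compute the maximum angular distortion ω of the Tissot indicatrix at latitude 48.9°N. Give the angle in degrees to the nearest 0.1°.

4.2°

Cylindrical equal-area (φ₀ = 47°): h = cos φ / cos 47° along meridians, k = cos 47° / cos φ along parallels; h·k = 1.
At 48.9°: h = 0.9639, k = 1.037; principal scales a = 1.037, b = 0.9639.
sin(ω/2) = (a − b)/(a + b) = 0.07356/2.001 = 0.03676, so ω = 2 arcsin(0.03676) ≈ 4.2°.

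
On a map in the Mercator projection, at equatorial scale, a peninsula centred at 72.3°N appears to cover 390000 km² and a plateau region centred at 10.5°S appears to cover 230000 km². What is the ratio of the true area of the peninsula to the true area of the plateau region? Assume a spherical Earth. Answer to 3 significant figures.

0.162

Mercator's areal exaggeration is sec²φ; hence true area = (apparent area) · cos²φ.
True area of peninsula: 390000 × cos²(72.3°) = 390000 × 0.09244 = 36050 km².
True area of plateau region: 230000 × cos²(10.5°) = 230000 × 0.9668 = 222400 km².
Ratio = 36050 / 222400 ≈ 0.162.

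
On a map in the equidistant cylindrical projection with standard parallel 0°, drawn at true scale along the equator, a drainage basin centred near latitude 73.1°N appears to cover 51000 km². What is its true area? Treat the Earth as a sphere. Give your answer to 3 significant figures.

14800 km²

In the plate carrée (x = Rλ, y = Rφ), meridians are true-scale (h = 1) and parallels are stretched by k = sec φ.
Areal scale = h·k = 1 × sec φ; at 73.1°, h = 1.000, k = 3.440, so h·k = 3.440.
True area = apparent / (areal scale) = 51000 / 3.440 ≈ 14800 km².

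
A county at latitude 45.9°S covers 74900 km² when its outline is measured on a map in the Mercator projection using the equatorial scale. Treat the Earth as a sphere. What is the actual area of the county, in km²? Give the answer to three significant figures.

36300 km²

For Mercator, h = k = sec φ (a conformal cylindrical projection has a single point scale, 1/cos φ).
Areal scale = k² = sec²φ = 1/cos²(45.9°) = 1/0.6959² = 2.065.
True area = apparent / (areal scale) = 74900 / 2.065 ≈ 36300 km².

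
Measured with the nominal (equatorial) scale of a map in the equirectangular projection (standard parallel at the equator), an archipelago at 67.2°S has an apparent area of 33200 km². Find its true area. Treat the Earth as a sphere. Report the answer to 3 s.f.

12900 km²

Plate carrée maps x = Rλ, y = Rφ. The meridian scale is h = 1 and the parallel scale is k = 1/cos φ = sec φ.
Areal scale = h·k = 1 × sec φ; at 67.2°, h = 1.000, k = 2.581, so h·k = 2.581.
True area = apparent / (areal scale) = 33200 / 2.581 ≈ 12900 km².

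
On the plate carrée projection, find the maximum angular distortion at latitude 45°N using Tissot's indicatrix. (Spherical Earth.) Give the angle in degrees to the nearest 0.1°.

19.8°

In the plate carrée (x = Rλ, y = Rφ), meridians are true-scale (h = 1) and parallels are stretched by k = sec φ.
At 45°: h = 1.000, k = 1.414; principal scales a = 1.414, b = 1.000.
sin(ω/2) = (a − b)/(a + b) = 0.4142/2.414 = 0.1716, so ω = 2 arcsin(0.1716) ≈ 19.8°.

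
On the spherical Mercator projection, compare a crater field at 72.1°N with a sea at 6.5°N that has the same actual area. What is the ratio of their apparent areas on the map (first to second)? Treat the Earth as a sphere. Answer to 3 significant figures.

10.4

Mercator areal scale is sec²φ.
At 72.1°: sec²(72.1°) = 1/0.3074² = 10.59.
At 6.5°: sec²(6.5°) = 1/0.9936² = 1.013.
Ratio = 10.59/1.013 = cos²(6.5°)/cos²(72.1°) ≈ 10.4.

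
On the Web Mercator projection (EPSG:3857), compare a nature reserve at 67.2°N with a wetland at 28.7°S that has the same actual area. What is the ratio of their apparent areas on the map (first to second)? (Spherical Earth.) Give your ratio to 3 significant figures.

5.12

On Mercator, area is exaggerated by sec²φ = 1/cos²φ.
At 67.2°: sec²(67.2°) = 1/0.3875² = 6.659.
At 28.7°: sec²(28.7°) = 1/0.8771² = 1.300.
Ratio = 6.659/1.300 = cos²(28.7°)/cos²(67.2°) ≈ 5.12.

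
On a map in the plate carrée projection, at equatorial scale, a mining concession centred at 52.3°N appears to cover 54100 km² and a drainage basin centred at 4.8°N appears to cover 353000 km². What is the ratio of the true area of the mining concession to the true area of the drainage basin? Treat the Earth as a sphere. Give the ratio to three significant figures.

Plate carrée has h = 1 and k = sec φ, giving areal scale sec φ; true area = (apparent area) · cos φ.
True area of mining concession: 54100 × cos(52.3°) = 54100 × 0.6115 = 33080 km².
True area of drainage basin: 353000 × cos(4.8°) = 353000 × 0.9965 = 351800 km².
Ratio = 33080 / 351800 ≈ 0.0941.

0.0941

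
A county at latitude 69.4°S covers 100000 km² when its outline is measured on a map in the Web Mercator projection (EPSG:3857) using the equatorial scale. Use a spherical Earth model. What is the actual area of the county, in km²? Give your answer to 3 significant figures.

For Mercator, h = k = sec φ (a conformal cylindrical projection has a single point scale, 1/cos φ).
Areal scale = k² = sec²φ = 1/cos²(69.4°) = 1/0.3518² = 8.078.
True area = apparent / (areal scale) = 100000 / 8.078 ≈ 12400 km².

12400 km²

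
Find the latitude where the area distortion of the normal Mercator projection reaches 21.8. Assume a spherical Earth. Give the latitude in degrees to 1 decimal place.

Mercator areal scale is sec²φ.
sec²φ = 21.8  ⇒  cos²φ = 0.04587  ⇒  cos φ = 0.2142.
φ = arccos(0.2142) ≈ 77.6°.

77.6°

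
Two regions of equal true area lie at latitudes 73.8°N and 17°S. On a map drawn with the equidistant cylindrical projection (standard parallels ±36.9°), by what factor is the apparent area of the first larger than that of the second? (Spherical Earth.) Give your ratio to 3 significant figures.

3.43

With standard parallel φ₀ = 36.9°, the equirectangular projection gives x = Rλ cos φ₀, y = Rφ, so h = 1 and k = cos 36.9° / cos φ.
Areal scale at 73.8°: h·k = 1.000 × 2.866 = 2.866.
Areal scale at 17°: h·k = 1.000 × 0.8362 = 0.8362.
Ratio = 2.866/0.8362 ≈ 3.43.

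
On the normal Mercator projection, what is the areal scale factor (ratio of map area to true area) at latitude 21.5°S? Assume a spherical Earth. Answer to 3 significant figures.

1.16

Mercator is conformal, so the point scale is isotropic: h = k = sec φ = 1/cos φ.
Areal scale = k² = sec²φ = 1/cos²(21.5°) = 1/0.9304² = 1.155.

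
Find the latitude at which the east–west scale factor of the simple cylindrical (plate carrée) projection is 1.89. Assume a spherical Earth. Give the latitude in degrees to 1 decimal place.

Plate carrée: h = 1, k = sec φ along parallels.
sec φ = 1.89  ⇒  cos φ = 0.5291  ⇒  φ ≈ 58.1°.

58.1°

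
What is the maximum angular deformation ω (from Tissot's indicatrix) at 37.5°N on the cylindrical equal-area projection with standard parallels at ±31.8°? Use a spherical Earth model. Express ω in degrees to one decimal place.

A cylindrical equal-area projection with standard parallel φ₀ has meridian scale h = cos φ / cos φ₀ and parallel scale k = cos φ₀ / cos φ (so areas are preserved, h·k = 1).
At 37.5°: h = 0.9335, k = 1.071; principal scales a = 1.071, b = 0.9335.
sin(ω/2) = (a − b)/(a + b) = 0.1378/2.005 = 0.06873, so ω = 2 arcsin(0.06873) ≈ 7.9°.

7.9°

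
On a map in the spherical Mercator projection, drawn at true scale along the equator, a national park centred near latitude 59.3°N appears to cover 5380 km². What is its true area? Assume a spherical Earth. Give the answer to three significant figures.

Mercator is conformal, so the point scale is isotropic: h = k = sec φ = 1/cos φ.
Areal scale = k² = sec²φ = 1/cos²(59.3°) = 1/0.5105² = 3.837.
True area = apparent / (areal scale) = 5380 / 3.837 ≈ 1400 km².

1400 km²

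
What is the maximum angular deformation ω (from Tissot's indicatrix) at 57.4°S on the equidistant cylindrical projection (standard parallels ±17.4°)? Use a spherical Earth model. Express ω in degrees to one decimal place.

32.3°

In the equirectangular projection with standard parallel φ₀ = 17.4° (x = Rλ cos φ₀, y = Rφ), meridians are true-scale (h = 1) and the parallel scale is k = cos φ₀ / cos φ.
At 57.4°: h = 1.000, k = 1.771; principal scales a = 1.771, b = 1.000.
sin(ω/2) = (a − b)/(a + b) = 0.7711/2.771 = 0.2783, so ω = 2 arcsin(0.2783) ≈ 32.3°.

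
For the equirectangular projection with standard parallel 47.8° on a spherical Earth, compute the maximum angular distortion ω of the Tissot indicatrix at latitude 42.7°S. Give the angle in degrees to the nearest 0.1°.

5.1°

In the equirectangular projection with standard parallel φ₀ = 47.8° (x = Rλ cos φ₀, y = Rφ), meridians are true-scale (h = 1) and the parallel scale is k = cos φ₀ / cos φ.
At 42.7°: h = 1.000, k = 0.9140; principal scales a = 1.000, b = 0.9140.
sin(ω/2) = (a − b)/(a + b) = 0.08599/1.914 = 0.04493, so ω = 2 arcsin(0.04493) ≈ 5.1°.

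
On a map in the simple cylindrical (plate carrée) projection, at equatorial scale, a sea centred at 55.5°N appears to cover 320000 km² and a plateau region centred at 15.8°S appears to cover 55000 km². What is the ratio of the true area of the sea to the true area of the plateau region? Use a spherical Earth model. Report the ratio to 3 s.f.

3.42

Plate carrée has h = 1 and k = sec φ, giving areal scale sec φ; true area = (apparent area) · cos φ.
True area of sea: 320000 × cos(55.5°) = 320000 × 0.5664 = 181200 km².
True area of plateau region: 55000 × cos(15.8°) = 55000 × 0.9622 = 52920 km².
Ratio = 181200 / 52920 ≈ 3.42.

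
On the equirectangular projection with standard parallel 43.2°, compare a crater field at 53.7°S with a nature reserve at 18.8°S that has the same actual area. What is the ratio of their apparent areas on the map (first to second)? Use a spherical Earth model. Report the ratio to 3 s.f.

1.60

With standard parallel φ₀ = 43.2°, the equirectangular projection gives x = Rλ cos φ₀, y = Rφ, so h = 1 and k = cos 43.2° / cos φ.
Areal scale at 53.7°: h·k = 1.000 × 1.231 = 1.231.
Areal scale at 18.8°: h·k = 1.000 × 0.7701 = 0.7701.
Ratio = 1.231/0.7701 ≈ 1.60.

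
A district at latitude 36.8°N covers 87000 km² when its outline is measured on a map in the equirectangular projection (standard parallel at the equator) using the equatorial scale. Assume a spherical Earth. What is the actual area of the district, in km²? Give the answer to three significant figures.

In the plate carrée (x = Rλ, y = Rφ), meridians are true-scale (h = 1) and parallels are stretched by k = sec φ.
Areal scale = h·k = 1 × sec φ; at 36.8°, h = 1.000, k = 1.249, so h·k = 1.249.
True area = apparent / (areal scale) = 87000 / 1.249 ≈ 69700 km².

69700 km²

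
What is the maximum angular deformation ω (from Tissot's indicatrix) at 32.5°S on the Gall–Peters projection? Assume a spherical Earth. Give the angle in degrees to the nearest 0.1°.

20.1°

Gall–Peters is a cylindrical equal-area projection with standard parallels at ±45°. Cylindrical equal-area (φ₀ = 45°): h = cos φ / cos 45° along meridians, k = cos 45° / cos φ along parallels; h·k = 1.
At 32.5°: h = 1.193, k = 0.8384; principal scales a = 1.193, b = 0.8384.
sin(ω/2) = (a − b)/(a + b) = 0.3543/2.031 = 0.1744, so ω = 2 arcsin(0.1744) ≈ 20.1°.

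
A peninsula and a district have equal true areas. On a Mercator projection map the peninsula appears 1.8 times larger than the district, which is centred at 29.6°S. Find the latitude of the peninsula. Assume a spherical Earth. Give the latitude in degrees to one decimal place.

49.6°

Mercator areal scale is sec²φ, so apparent-area ratio = sec²φ₁ / sec²φ₂ = cos²φ₂ / cos²φ₁.
cos²φ₂ / cos²φ₁ = 1.8  ⇒  cos φ₁ = cos 29.6° / √1.8 = 0.8695/1.342 = 0.6481.
φ₁ = arccos(0.6481) ≈ 49.6°.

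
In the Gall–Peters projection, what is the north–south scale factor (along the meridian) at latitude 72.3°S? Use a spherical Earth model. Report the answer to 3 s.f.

0.430

The Gall–Peters projection is cylindrical equal-area with φ₀ = 45°. A cylindrical equal-area projection with standard parallel φ₀ has meridian scale h = cos φ / cos φ₀ and parallel scale k = cos φ₀ / cos φ (so areas are preserved, h·k = 1).
h = cos 72.3° / cos 45° = 0.3040/0.7071 = 0.4300.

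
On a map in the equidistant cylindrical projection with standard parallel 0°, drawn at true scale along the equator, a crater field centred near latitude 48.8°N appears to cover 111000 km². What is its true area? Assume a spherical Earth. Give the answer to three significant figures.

73100 km²

In the plate carrée (x = Rλ, y = Rφ), meridians are true-scale (h = 1) and parallels are stretched by k = sec φ.
Areal scale = h·k = 1 × sec φ; at 48.8°, h = 1.000, k = 1.518, so h·k = 1.518.
True area = apparent / (areal scale) = 111000 / 1.518 ≈ 73100 km².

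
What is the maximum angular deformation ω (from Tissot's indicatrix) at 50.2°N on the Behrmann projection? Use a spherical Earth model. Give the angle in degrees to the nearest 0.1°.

34.1°

Behrmann is a cylindrical equal-area projection with standard parallels at ±30°. For cylindrical equal-area with standard parallel φ₀, h = cos φ / cos φ₀ and k = cos φ₀ / cos φ, so h·k = 1.
At 50.2°: h = 0.7391, k = 1.353; principal scales a = 1.353, b = 0.7391.
sin(ω/2) = (a − b)/(a + b) = 0.6138/2.092 = 0.2934, so ω = 2 arcsin(0.2934) ≈ 34.1°.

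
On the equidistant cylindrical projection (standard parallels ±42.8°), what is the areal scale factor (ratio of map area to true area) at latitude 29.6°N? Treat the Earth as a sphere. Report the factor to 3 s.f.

With standard parallel φ₀ = 42.8°, the equirectangular projection gives x = Rλ cos φ₀, y = Rφ, so h = 1 and k = cos 42.8° / cos φ.
Areal scale = h·k = 1 × cos φ₀ / cos φ; at 29.6°, h = 1.000, k = 0.8439, so h·k = 0.8439.

0.844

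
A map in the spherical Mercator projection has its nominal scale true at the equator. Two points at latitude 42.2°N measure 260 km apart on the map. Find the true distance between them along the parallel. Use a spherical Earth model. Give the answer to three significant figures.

193 km

Mercator is conformal, so the point scale is isotropic: h = k = sec φ = 1/cos φ.
Along the parallel at 42.2°, map distances are exaggerated by k = sec 42.2° = 1.350.
True distance = 260 / 1.350 = 260 × cos 42.2° ≈ 193 km.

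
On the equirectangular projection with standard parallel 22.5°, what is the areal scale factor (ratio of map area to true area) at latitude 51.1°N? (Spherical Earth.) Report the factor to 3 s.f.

With standard parallel φ₀ = 22.5°, the equirectangular projection gives x = Rλ cos φ₀, y = Rφ, so h = 1 and k = cos 22.5° / cos φ.
Areal scale = h·k = 1 × cos φ₀ / cos φ; at 51.1°, h = 1.000, k = 1.471, so h·k = 1.471.

1.47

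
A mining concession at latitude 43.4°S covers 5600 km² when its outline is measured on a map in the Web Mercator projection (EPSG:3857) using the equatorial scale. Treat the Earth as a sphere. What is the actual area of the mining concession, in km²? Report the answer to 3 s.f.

Mercator is conformal, so the point scale is isotropic: h = k = sec φ = 1/cos φ.
Areal scale = k² = sec²φ = 1/cos²(43.4°) = 1/0.7266² = 1.894.
True area = apparent / (areal scale) = 5600 / 1.894 ≈ 2960 km².

2960 km²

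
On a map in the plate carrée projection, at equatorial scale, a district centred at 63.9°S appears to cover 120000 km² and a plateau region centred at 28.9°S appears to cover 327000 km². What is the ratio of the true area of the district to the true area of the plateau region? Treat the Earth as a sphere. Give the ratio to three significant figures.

On the plate carrée, areal scale = h·k = 1 × sec φ, so true area = apparent × cos φ.
True area of district: 120000 × cos(63.9°) = 120000 × 0.4399 = 52790 km².
True area of plateau region: 327000 × cos(28.9°) = 327000 × 0.8755 = 286300 km².
Ratio = 52790 / 286300 ≈ 0.184.

0.184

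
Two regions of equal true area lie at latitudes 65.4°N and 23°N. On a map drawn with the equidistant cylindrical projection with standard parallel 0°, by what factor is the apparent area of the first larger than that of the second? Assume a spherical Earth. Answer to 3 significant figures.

2.21

For the equirectangular projection with φ₀ = 0 (plate carrée), h = 1 along meridians and k = sec φ along parallels.
Areal scale at 65.4°: h·k = 1.000 × 2.402 = 2.402.
Areal scale at 23°: h·k = 1.000 × 1.086 = 1.086.
Ratio = 2.402/1.086 ≈ 2.21.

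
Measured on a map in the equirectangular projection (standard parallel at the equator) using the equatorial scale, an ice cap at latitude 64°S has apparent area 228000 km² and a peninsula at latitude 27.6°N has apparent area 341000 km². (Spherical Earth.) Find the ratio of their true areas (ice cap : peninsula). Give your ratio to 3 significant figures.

0.331

Plate carrée has h = 1 and k = sec φ, giving areal scale sec φ; true area = (apparent area) · cos φ.
True area of ice cap: 228000 × cos(64°) = 228000 × 0.4384 = 99950 km².
True area of peninsula: 341000 × cos(27.6°) = 341000 × 0.8862 = 302200 km².
Ratio = 99950 / 302200 ≈ 0.331.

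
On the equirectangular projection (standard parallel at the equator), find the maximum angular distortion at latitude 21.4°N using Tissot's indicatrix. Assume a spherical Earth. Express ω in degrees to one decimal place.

For the equirectangular projection with φ₀ = 0 (plate carrée), h = 1 along meridians and k = sec φ along parallels.
At 21.4°: h = 1.000, k = 1.074; principal scales a = 1.074, b = 1.000.
sin(ω/2) = (a − b)/(a + b) = 0.07405/2.074 = 0.03570, so ω = 2 arcsin(0.03570) ≈ 4.1°.

4.1°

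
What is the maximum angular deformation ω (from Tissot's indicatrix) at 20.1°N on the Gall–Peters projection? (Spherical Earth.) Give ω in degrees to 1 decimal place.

Gall–Peters is a cylindrical equal-area projection with standard parallels at ±45°. For cylindrical equal-area with standard parallel φ₀, h = cos φ / cos φ₀ and k = cos φ₀ / cos φ, so h·k = 1.
At 20.1°: h = 1.328, k = 0.7530; principal scales a = 1.328, b = 0.7530.
sin(ω/2) = (a − b)/(a + b) = 0.5751/2.081 = 0.2764, so ω = 2 arcsin(0.2764) ≈ 32.1°.

32.1°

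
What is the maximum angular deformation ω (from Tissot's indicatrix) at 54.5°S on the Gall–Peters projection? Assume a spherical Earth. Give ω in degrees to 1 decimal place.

Gall–Peters is a cylindrical equal-area projection with standard parallels at ±45°. Cylindrical equal-area (φ₀ = 45°): h = cos φ / cos 45° along meridians, k = cos 45° / cos φ along parallels; h·k = 1.
At 54.5°: h = 0.8212, k = 1.218; principal scales a = 1.218, b = 0.8212.
sin(ω/2) = (a − b)/(a + b) = 0.3964/2.039 = 0.1944, so ω = 2 arcsin(0.1944) ≈ 22.4°.

22.4°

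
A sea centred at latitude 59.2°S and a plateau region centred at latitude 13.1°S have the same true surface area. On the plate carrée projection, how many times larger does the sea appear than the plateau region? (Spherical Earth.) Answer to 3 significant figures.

Plate carrée maps x = Rλ, y = Rφ. The meridian scale is h = 1 and the parallel scale is k = 1/cos φ = sec φ.
Areal scale at 59.2°: h·k = 1.000 × 1.953 = 1.953.
Areal scale at 13.1°: h·k = 1.000 × 1.027 = 1.027.
Ratio = 1.953/1.027 ≈ 1.90.

1.90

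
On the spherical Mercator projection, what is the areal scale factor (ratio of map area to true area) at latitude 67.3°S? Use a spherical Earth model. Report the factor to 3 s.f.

6.71

Mercator is conformal, so the point scale is isotropic: h = k = sec φ = 1/cos φ.
Areal scale = k² = sec²φ = 1/cos²(67.3°) = 1/0.3859² = 6.715.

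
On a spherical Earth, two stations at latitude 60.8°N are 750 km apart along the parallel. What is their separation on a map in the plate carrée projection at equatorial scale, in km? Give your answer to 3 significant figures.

Plate carrée maps x = Rλ, y = Rφ. The meridian scale is h = 1 and the parallel scale is k = 1/cos φ = sec φ.
Along the parallel, k = sec 60.8° = 1/0.4879 = 2.050.
Map distance = 750 × 2.050 ≈ 1540 km.

1540 km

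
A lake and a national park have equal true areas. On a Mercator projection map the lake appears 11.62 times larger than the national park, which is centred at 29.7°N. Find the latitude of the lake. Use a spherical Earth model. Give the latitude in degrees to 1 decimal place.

Mercator areal scale is sec²φ, so apparent-area ratio = sec²φ₁ / sec²φ₂ = cos²φ₂ / cos²φ₁.
cos²φ₂ / cos²φ₁ = 11.62  ⇒  cos φ₁ = cos 29.7° / √11.62 = 0.8686/3.409 = 0.2548.
φ₁ = arccos(0.2548) ≈ 75.2°.

75.2°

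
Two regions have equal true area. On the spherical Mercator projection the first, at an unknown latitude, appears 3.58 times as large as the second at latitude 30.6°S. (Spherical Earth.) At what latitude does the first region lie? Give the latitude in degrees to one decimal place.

62.9°

Mercator areal scale is sec²φ, so apparent-area ratio = sec²φ₁ / sec²φ₂ = cos²φ₂ / cos²φ₁.
cos²φ₂ / cos²φ₁ = 3.58  ⇒  cos φ₁ = cos 30.6° / √3.58 = 0.8607/1.892 = 0.4549.
φ₁ = arccos(0.4549) ≈ 62.9°.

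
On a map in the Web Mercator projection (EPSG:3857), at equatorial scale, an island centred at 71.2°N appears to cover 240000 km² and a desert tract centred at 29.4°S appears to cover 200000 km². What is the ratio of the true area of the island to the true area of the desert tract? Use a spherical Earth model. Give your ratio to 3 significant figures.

Mercator's areal exaggeration is sec²φ; hence true area = (apparent area) · cos²φ.
True area of island: 240000 × cos²(71.2°) = 240000 × 0.1039 = 24930 km².
True area of desert tract: 200000 × cos²(29.4°) = 200000 × 0.7590 = 151800 km².
Ratio = 24930 / 151800 ≈ 0.164.

0.164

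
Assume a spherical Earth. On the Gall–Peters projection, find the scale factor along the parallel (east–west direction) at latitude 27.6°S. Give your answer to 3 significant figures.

0.798

The Gall–Peters projection is cylindrical equal-area with φ₀ = 45°. A cylindrical equal-area projection with standard parallel φ₀ has meridian scale h = cos φ / cos φ₀ and parallel scale k = cos φ₀ / cos φ (so areas are preserved, h·k = 1).
k = cos 45° / cos 27.6° = 0.7071/0.8862 = 0.7979.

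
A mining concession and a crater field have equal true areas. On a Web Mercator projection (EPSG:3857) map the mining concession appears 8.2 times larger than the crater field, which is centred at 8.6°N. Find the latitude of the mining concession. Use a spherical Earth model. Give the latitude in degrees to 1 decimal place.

On Mercator, (apparent₁)/(apparent₂) = sec²φ₁ / sec²φ₂ when true areas are equal.
cos²φ₂ / cos²φ₁ = 8.2  ⇒  cos φ₁ = cos 8.6° / √8.2 = 0.9888/2.864 = 0.3453.
φ₁ = arccos(0.3453) ≈ 69.8°.

69.8°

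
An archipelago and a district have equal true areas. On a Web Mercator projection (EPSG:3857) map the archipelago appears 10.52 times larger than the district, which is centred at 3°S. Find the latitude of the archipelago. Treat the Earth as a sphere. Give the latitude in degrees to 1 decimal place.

72.1°

For equal true areas on Mercator, apparent areas scale as sec²φ, so the ratio is cos²φ₂ / cos²φ₁.
cos²φ₂ / cos²φ₁ = 10.52  ⇒  cos φ₁ = cos 3° / √10.52 = 0.9986/3.243 = 0.3079.
φ₁ = arccos(0.3079) ≈ 72.1°.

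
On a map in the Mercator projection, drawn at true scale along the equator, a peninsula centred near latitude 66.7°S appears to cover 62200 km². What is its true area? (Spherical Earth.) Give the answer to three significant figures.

9730 km²

The Mercator projection is conformal; its linear scale factor is the same in every direction and equals sec φ = 1/cos φ.
Areal scale = k² = sec²φ = 1/cos²(66.7°) = 1/0.3955² = 6.392.
True area = apparent / (areal scale) = 62200 / 6.392 ≈ 9730 km².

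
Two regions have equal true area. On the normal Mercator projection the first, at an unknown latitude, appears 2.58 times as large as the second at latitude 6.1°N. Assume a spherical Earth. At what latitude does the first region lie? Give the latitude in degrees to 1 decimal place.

51.8°

Mercator areal scale is sec²φ, so apparent-area ratio = sec²φ₁ / sec²φ₂ = cos²φ₂ / cos²φ₁.
cos²φ₂ / cos²φ₁ = 2.58  ⇒  cos φ₁ = cos 6.1° / √2.58 = 0.9943/1.606 = 0.6190.
φ₁ = arccos(0.6190) ≈ 51.8°.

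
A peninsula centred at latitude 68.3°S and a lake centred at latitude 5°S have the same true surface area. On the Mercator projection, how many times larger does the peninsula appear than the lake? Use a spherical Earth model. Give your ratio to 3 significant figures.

7.26

On Mercator, area is exaggerated by sec²φ = 1/cos²φ.
At 68.3°: sec²(68.3°) = 1/0.3697² = 7.315.
At 5°: sec²(5°) = 1/0.9962² = 1.008.
Ratio = 7.315/1.008 = cos²(5°)/cos²(68.3°) ≈ 7.26.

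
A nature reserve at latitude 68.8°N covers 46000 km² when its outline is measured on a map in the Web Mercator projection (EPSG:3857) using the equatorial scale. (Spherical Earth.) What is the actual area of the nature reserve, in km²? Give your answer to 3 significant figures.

6020 km²

The Mercator projection is conformal; its linear scale factor is the same in every direction and equals sec φ = 1/cos φ.
Areal scale = k² = sec²φ = 1/cos²(68.8°) = 1/0.3616² = 7.647.
True area = apparent / (areal scale) = 46000 / 7.647 ≈ 6020 km².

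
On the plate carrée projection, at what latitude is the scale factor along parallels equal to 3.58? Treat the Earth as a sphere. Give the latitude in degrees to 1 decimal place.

73.8°

Plate carrée: h = 1, k = sec φ along parallels.
sec φ = 3.58  ⇒  cos φ = 0.2793  ⇒  φ ≈ 73.8°.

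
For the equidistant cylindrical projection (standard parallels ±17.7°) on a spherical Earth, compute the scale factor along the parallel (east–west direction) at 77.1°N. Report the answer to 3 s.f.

The equidistant cylindrical projection with φ₀ = 17.7° has h = 1 (meridians true) and k = cos φ₀ / cos φ along parallels.
k = cos 17.7° / cos 77.1° = 0.9527/0.2233 = 4.267.

4.27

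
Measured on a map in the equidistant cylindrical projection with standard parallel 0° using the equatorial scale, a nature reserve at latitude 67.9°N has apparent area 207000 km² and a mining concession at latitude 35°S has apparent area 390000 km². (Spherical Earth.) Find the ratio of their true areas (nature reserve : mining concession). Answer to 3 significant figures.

0.244

Plate carrée has h = 1 and k = sec φ, giving areal scale sec φ; true area = (apparent area) · cos φ.
True area of nature reserve: 207000 × cos(67.9°) = 207000 × 0.3762 = 77880 km².
True area of mining concession: 390000 × cos(35°) = 390000 × 0.8192 = 319500 km².
Ratio = 77880 / 319500 ≈ 0.244.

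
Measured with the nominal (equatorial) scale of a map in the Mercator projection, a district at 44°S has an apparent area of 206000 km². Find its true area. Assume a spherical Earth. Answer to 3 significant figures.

107000 km²

Mercator is conformal, so the point scale is isotropic: h = k = sec φ = 1/cos φ.
Areal scale = k² = sec²φ = 1/cos²(44°) = 1/0.7193² = 1.933.
True area = apparent / (areal scale) = 206000 / 1.933 ≈ 107000 km².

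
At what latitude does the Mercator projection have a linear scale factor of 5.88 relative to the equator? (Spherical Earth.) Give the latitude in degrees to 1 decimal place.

80.2°

Mercator scale is k = sec φ = 1/cos φ.
1/cos φ = 5.88  ⇒  cos φ = 0.1701  ⇒  φ = arccos(0.1701) ≈ 80.2°.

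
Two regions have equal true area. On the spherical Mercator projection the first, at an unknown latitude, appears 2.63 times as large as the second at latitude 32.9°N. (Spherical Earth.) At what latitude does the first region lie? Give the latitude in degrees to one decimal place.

58.8°

Mercator areal scale is sec²φ, so apparent-area ratio = sec²φ₁ / sec²φ₂ = cos²φ₂ / cos²φ₁.
cos²φ₂ / cos²φ₁ = 2.63  ⇒  cos φ₁ = cos 32.9° / √2.63 = 0.8396/1.622 = 0.5177.
φ₁ = arccos(0.5177) ≈ 58.8°.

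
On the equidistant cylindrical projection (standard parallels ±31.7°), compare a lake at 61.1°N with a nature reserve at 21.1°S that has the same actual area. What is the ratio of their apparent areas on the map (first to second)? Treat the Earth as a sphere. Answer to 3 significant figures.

1.93

With standard parallel φ₀ = 31.7°, the equirectangular projection gives x = Rλ cos φ₀, y = Rφ, so h = 1 and k = cos 31.7° / cos φ.
Areal scale at 61.1°: h·k = 1.000 × 1.760 = 1.760.
Areal scale at 21.1°: h·k = 1.000 × 0.9120 = 0.9120.
Ratio = 1.760/0.9120 ≈ 1.93.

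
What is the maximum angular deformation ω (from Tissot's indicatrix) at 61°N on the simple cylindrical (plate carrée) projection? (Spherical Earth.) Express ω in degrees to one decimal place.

40.6°

For the equirectangular projection with φ₀ = 0 (plate carrée), h = 1 along meridians and k = sec φ along parallels.
At 61°: h = 1.000, k = 2.063; principal scales a = 2.063, b = 1.000.
sin(ω/2) = (a − b)/(a + b) = 1.063/3.063 = 0.3470, so ω = 2 arcsin(0.3470) ≈ 40.6°.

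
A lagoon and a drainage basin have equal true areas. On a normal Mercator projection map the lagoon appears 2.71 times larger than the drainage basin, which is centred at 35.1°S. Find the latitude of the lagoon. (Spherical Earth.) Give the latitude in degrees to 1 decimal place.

On Mercator, (apparent₁)/(apparent₂) = sec²φ₁ / sec²φ₂ when true areas are equal.
cos²φ₂ / cos²φ₁ = 2.71  ⇒  cos φ₁ = cos 35.1° / √2.71 = 0.8181/1.646 = 0.4970.
φ₁ = arccos(0.4970) ≈ 60.2°.

60.2°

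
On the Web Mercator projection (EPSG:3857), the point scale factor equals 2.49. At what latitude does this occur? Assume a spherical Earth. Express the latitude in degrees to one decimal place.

Mercator scale is k = sec φ = 1/cos φ.
1/cos φ = 2.49  ⇒  cos φ = 0.4016  ⇒  φ = arccos(0.4016) ≈ 66.3°.

66.3°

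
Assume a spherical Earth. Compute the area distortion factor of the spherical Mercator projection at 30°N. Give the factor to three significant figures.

For Mercator, h = k = sec φ (a conformal cylindrical projection has a single point scale, 1/cos φ).
Areal scale = k² = sec²φ = 1/cos²(30°) = 1/0.8660² = 1.333.

1.33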